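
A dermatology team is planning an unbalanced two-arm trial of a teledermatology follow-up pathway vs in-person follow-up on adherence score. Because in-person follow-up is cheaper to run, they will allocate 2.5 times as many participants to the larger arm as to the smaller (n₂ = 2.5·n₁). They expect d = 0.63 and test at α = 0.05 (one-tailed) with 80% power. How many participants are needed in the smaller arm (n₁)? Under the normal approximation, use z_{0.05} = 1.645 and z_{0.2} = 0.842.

With allocation ratio k = n₂/n₁ = 2.5, Var(x̄₁−x̄₂) = σ²(1/n₁ + 1/(k·n₁)) = σ²·(k+1)/(k·n₁).
So n₁ = (1 + 1/k)·((z_{α} + z_β)/d)² = 1.400 × (2.487/0.63)².
n₁ = 1.400 × 15.58 = 21.8.
Round up: n₁ = 22, giving n₂ = 2.5 × 22 = 55.

n₁ = 22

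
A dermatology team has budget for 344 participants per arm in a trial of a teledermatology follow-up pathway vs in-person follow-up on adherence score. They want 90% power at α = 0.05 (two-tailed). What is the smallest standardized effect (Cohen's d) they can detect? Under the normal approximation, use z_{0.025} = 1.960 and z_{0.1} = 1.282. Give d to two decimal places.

d_min ≈ 0.25

For two independent groups of n = 344 each: d_min = (z_{α/2} + z_β)·√(2/n).
z-sum = 1.960 + 1.282 = 3.242.
d_min = 3.242 × √(2/344) = 3.242 × 0.0762 = 0.247.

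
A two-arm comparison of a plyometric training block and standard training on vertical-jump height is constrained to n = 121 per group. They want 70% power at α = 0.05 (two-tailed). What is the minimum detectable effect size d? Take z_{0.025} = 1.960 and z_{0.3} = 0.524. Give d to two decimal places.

d_min ≈ 0.32

For two independent groups of n = 121 each: d_min = (z_{α/2} + z_β)·√(2/n).
z-sum = 1.960 + 0.524 = 2.484.
d_min = 2.484 × √(2/121) = 2.484 × 0.1286 = 0.319.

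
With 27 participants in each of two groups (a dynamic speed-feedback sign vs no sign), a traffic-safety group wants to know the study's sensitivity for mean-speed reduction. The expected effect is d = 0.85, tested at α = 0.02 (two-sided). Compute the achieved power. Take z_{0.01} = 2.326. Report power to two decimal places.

power ≈ 0.79

For two equal groups, power = Φ(d·√(n/2) − z_{α/2}).
d·√(n/2) = 0.85 × √(27/2) = 0.85 × 3.674 = 3.123.
z_β = 3.123 − 2.326 = 0.797.
Power = Φ(0.797) = 0.787.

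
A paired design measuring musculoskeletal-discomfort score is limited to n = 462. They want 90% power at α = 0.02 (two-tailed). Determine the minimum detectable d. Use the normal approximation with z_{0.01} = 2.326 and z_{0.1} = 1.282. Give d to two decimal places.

For a single sample (or paired design) of n = 462: d_min = (z_{α/2} + z_β)/√n.
z-sum = 2.326 + 1.282 = 3.608.
d_min = 3.608 / √462 = 3.608 / 21.494 = 0.168.

d_min ≈ 0.17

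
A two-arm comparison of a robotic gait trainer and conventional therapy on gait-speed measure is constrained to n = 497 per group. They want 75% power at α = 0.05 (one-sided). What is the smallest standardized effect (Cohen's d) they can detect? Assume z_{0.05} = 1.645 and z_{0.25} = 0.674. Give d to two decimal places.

For two independent groups of n = 497 each: d_min = (z_{α} + z_β)·√(2/n).
z-sum = 1.645 + 0.674 = 2.319.
d_min = 2.319 × √(2/497) = 2.319 × 0.0634 = 0.147.

d_min ≈ 0.15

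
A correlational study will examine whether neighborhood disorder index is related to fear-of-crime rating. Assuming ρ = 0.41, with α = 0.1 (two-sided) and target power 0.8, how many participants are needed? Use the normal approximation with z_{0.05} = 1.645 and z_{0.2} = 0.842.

n = 36

Fisher's z: C = ½·ln((1+r)/(1−r)) = ½·ln(2.3898) = 0.4356.
n = ((z_{α/2} + z_β)/C)² + 3.
(1.645 + 0.842) / 0.4356 = 2.487 / 0.4356 = 5.709.
n = 5.709² + 3 = 32.60 + 3 = 35.6.
Round up.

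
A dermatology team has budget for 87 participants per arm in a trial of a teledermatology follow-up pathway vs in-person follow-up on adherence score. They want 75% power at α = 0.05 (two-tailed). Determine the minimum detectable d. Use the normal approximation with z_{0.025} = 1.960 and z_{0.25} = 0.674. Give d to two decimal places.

d_min ≈ 0.40

For two independent groups of n = 87 each: d_min = (z_{α/2} + z_β)·√(2/n).
z-sum = 1.960 + 0.674 = 2.634.
d_min = 2.634 × √(2/87) = 2.634 × 0.1516 = 0.399.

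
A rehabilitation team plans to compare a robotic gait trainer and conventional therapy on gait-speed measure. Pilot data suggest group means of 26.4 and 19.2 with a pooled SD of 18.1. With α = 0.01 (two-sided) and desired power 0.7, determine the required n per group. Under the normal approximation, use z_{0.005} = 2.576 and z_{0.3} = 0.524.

n = 122 per group

Cohen's d = |M₁ − M₂| / SD_pooled = |26.4 − 19.2| / 18.1 = 7.2 / 18.1 = 0.398.
For two independent groups with equal n: n = 2·((z_{α/2} + z_β) / d)².
z_{α/2} + z_β = 2.576 + 0.524 = 3.100.
n = 2 × (3.100 / 0.398)² = 2 × 7.789² = 2 × 60.67 = 121.3.
Round up to the next whole participant.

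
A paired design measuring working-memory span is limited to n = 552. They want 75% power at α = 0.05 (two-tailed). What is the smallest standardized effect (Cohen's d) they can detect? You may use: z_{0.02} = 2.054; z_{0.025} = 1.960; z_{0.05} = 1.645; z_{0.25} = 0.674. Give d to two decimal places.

For a single sample (or paired design) of n = 552: d_min = (z_{α/2} + z_β)/√n.
z-sum = 1.960 + 0.674 = 2.634.
d_min = 2.634 / √552 = 2.634 / 23.495 = 0.112.

d_min ≈ 0.11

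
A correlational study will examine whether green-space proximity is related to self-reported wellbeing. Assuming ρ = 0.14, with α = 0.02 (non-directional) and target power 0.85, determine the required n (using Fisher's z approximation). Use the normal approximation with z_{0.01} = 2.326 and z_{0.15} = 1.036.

Fisher's z: C = ½·ln((1+r)/(1−r)) = ½·ln(1.3256) = 0.1409.
n = ((z_{α/2} + z_β)/C)² + 3.
(2.326 + 1.036) / 0.1409 = 3.362 / 0.1409 = 23.861.
n = 23.861² + 3 = 569.34 + 3 = 572.3.
Round up.

n = 573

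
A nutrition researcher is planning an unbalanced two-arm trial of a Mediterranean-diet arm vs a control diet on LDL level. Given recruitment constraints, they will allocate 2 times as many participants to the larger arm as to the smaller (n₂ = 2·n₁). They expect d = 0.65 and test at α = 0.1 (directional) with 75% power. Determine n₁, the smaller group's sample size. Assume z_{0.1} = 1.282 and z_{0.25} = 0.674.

n₁ = 14

With allocation ratio k = n₂/n₁ = 2, Var(x̄₁−x̄₂) = σ²(1/n₁ + 1/(k·n₁)) = σ²·(k+1)/(k·n₁).
So n₁ = (1 + 1/k)·((z_{α} + z_β)/d)² = 1.500 × (1.956/0.65)².
n₁ = 1.500 × 9.06 = 13.6.
Round up: n₁ = 14, giving n₂ = 2 × 14 = 28.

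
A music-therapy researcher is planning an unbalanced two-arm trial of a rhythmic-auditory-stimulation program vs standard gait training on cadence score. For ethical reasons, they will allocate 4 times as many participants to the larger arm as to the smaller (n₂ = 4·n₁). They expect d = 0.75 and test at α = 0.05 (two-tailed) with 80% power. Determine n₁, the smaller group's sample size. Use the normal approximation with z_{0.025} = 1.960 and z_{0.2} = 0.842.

n₁ = 18

With allocation ratio k = n₂/n₁ = 4, Var(x̄₁−x̄₂) = σ²(1/n₁ + 1/(k·n₁)) = σ²·(k+1)/(k·n₁).
So n₁ = (1 + 1/k)·((z_{α/2} + z_β)/d)² = 1.250 × (2.802/0.75)².
n₁ = 1.250 × 13.96 = 17.4.
Round up: n₁ = 18, giving n₂ = 4 × 18 = 72.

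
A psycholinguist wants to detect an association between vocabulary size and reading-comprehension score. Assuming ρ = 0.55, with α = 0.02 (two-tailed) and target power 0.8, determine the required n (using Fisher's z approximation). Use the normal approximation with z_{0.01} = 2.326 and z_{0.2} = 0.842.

n = 30

Fisher's z: C = ½·ln((1+r)/(1−r)) = ½·ln(3.4444) = 0.6184.
n = ((z_{α/2} + z_β)/C)² + 3.
(2.326 + 0.842) / 0.6184 = 3.168 / 0.6184 = 5.123.
n = 5.123² + 3 = 26.24 + 3 = 29.2.
Round up.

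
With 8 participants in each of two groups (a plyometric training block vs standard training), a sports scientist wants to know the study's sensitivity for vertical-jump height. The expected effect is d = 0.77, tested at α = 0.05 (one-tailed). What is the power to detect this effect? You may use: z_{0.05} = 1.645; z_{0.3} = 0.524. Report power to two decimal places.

For two equal groups, power = Φ(d·√(n/2) − z_{α}).
d·√(n/2) = 0.77 × √(8/2) = 0.77 × 2.000 = 1.540.
z_β = 1.540 − 1.645 = -0.105.
Power = Φ(-0.105) = 0.458.

power ≈ 0.46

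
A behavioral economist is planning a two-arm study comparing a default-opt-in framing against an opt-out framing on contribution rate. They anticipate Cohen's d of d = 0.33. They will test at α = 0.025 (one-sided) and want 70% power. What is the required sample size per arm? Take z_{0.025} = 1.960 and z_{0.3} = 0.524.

For two independent groups with equal n: n = 2·((z_{α} + z_β) / d)².
z_{α} + z_β = 1.960 + 0.524 = 2.484.
n = 2 × (2.484 / 0.33)² = 2 × 7.527² = 2 × 56.66 = 113.3.
Round up to the next whole participant.

n = 114 per group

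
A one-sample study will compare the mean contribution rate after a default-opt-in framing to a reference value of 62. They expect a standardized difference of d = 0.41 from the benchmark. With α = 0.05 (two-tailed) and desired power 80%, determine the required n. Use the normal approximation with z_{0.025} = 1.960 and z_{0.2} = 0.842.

n = 47

For a one-sample test: n = ((z_{α/2} + z_β) / d)².
z_{α/2} + z_β = 1.960 + 0.842 = 2.802.
n = (2.802 / 0.41)² = 6.834² = 46.71.
Round up.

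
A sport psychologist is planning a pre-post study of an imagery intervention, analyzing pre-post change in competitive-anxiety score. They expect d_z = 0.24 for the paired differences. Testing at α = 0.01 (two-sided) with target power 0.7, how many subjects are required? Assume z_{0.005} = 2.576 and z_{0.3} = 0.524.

n = 167 pairs

For a paired (one-sample on differences) test: n = ((z_{α/2} + z_β) / d)².
z_{α/2} + z_β = 2.576 + 0.524 = 3.100.
n = (3.100 / 0.24)² = 12.917² = 166.84.
Round up.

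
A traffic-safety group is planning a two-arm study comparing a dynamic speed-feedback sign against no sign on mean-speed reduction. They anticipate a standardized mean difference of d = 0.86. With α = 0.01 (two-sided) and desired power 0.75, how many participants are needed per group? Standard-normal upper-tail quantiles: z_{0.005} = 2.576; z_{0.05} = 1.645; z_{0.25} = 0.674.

For two independent groups with equal n: n = 2·((z_{α/2} + z_β) / d)².
z_{α/2} + z_β = 2.576 + 0.674 = 3.250.
n = 2 × (3.250 / 0.86)² = 2 × 3.779² = 2 × 14.28 = 28.6.
Round up to the next whole participant.

n = 29 per group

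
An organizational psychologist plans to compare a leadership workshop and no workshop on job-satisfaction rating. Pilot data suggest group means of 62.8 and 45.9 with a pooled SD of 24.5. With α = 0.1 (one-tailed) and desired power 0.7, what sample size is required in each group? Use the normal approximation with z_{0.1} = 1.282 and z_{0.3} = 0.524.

n = 14 per group

Cohen's d = |M₁ − M₂| / SD_pooled = |62.8 − 45.9| / 24.5 = 16.9 / 24.5 = 0.690.
For two independent groups with equal n: n = 2·((z_{α} + z_β) / d)².
z_{α} + z_β = 1.282 + 0.524 = 1.806.
n = 2 × (1.806 / 0.690)² = 2 × 2.617² = 2 × 6.85 = 13.7.
Round up to the next whole participant.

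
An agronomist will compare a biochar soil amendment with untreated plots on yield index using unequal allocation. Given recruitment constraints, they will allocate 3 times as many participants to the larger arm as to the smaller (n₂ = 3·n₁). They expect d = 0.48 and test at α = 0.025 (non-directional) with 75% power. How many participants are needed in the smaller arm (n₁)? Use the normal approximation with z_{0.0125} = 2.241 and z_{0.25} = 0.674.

n₁ = 50

With allocation ratio k = n₂/n₁ = 3, Var(x̄₁−x̄₂) = σ²(1/n₁ + 1/(k·n₁)) = σ²·(k+1)/(k·n₁).
So n₁ = (1 + 1/k)·((z_{α/2} + z_β)/d)² = 1.333 × (2.915/0.48)².
n₁ = 1.333 × 36.88 = 49.2.
Round up: n₁ = 50, giving n₂ = 3 × 50 = 150.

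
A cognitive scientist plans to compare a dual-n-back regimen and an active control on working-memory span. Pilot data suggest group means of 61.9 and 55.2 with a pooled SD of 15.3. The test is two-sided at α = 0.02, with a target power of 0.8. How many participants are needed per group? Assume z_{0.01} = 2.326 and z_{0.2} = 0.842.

n = 105 per group

Cohen's d = |M₁ − M₂| / SD_pooled = |61.9 − 55.2| / 15.3 = 6.7 / 15.3 = 0.438.
For two independent groups with equal n: n = 2·((z_{α/2} + z_β) / d)².
z_{α/2} + z_β = 2.326 + 0.842 = 3.168.
n = 2 × (3.168 / 0.438)² = 2 × 7.233² = 2 × 52.31 = 104.6.
Round up to the next whole participant.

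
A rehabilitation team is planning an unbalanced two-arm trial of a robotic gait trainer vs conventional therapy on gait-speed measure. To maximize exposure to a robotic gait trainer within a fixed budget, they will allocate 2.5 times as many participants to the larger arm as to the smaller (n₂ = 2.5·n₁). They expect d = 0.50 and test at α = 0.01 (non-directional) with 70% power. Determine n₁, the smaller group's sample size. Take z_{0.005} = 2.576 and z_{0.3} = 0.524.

n₁ = 54

With allocation ratio k = n₂/n₁ = 2.5, Var(x̄₁−x̄₂) = σ²(1/n₁ + 1/(k·n₁)) = σ²·(k+1)/(k·n₁).
So n₁ = (1 + 1/k)·((z_{α/2} + z_β)/d)² = 1.400 × (3.100/0.50)².
n₁ = 1.400 × 38.44 = 53.8.
Round up: n₁ = 54, giving n₂ = 2.5 × 54 = 135.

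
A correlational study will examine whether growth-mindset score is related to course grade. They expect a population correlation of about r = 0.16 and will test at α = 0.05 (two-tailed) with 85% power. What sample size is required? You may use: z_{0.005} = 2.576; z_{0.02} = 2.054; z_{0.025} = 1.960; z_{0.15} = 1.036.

Fisher's z: C = ½·ln((1+r)/(1−r)) = ½·ln(1.3810) = 0.1614.
n = ((z_{α/2} + z_β)/C)² + 3.
(1.960 + 1.036) / 0.1614 = 2.996 / 0.1614 = 18.563.
n = 18.563² + 3 = 344.57 + 3 = 347.6.
Round up.

n = 348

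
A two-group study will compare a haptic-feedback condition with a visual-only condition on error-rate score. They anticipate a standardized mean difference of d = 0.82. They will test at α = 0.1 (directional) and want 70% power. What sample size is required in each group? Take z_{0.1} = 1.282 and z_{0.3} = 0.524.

For two independent groups with equal n: n = 2·((z_{α} + z_β) / d)².
z_{α} + z_β = 1.282 + 0.524 = 1.806.
n = 2 × (1.806 / 0.82)² = 2 × 2.202² = 2 × 4.85 = 9.7.
Round up to the next whole participant.

n = 10 per group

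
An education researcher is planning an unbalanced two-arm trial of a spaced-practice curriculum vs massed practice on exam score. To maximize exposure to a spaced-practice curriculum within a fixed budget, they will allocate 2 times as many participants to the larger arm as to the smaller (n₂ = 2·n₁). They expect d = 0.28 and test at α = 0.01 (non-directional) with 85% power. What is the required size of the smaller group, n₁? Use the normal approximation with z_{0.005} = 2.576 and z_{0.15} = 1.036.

With allocation ratio k = n₂/n₁ = 2, Var(x̄₁−x̄₂) = σ²(1/n₁ + 1/(k·n₁)) = σ²·(k+1)/(k·n₁).
So n₁ = (1 + 1/k)·((z_{α/2} + z_β)/d)² = 1.500 × (3.612/0.28)².
n₁ = 1.500 × 166.41 = 249.6.
Round up: n₁ = 250, giving n₂ = 2 × 250 = 500.

n₁ = 250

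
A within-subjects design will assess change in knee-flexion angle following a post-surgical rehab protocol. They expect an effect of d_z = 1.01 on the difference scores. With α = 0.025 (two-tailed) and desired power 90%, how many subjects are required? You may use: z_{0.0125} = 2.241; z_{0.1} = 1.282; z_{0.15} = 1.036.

n = 13 pairs

For a paired (one-sample on differences) test: n = ((z_{α/2} + z_β) / d)².
z_{α/2} + z_β = 2.241 + 1.282 = 3.523.
n = (3.523 / 1.01)² = 3.488² = 12.17.
Round up.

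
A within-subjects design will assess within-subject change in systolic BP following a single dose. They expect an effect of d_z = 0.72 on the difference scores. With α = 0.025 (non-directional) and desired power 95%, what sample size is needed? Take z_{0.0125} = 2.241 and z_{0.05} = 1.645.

n = 30 pairs

For a paired (one-sample on differences) test: n = ((z_{α/2} + z_β) / d)².
z_{α/2} + z_β = 2.241 + 1.645 = 3.886.
n = (3.886 / 0.72)² = 5.397² = 29.13.
Round up.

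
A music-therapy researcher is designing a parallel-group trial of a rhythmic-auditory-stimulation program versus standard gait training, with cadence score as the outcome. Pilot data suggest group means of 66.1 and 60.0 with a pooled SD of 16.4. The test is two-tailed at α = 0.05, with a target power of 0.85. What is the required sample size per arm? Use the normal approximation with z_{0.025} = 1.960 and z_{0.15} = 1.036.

Cohen's d = |M₁ − M₂| / SD_pooled = |66.1 − 60.0| / 16.4 = 6.1 / 16.4 = 0.372.
For two independent groups with equal n: n = 2·((z_{α/2} + z_β) / d)².
z_{α/2} + z_β = 1.960 + 1.036 = 2.996.
n = 2 × (2.996 / 0.372)² = 2 × 8.054² = 2 × 64.86 = 129.7.
Round up to the next whole participant.

n = 130 per group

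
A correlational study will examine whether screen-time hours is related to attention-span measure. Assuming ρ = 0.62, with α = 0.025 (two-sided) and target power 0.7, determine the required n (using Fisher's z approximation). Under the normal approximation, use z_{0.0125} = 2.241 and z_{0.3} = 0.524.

Fisher's z: C = ½·ln((1+r)/(1−r)) = ½·ln(4.2632) = 0.7250.
n = ((z_{α/2} + z_β)/C)² + 3.
(2.241 + 0.524) / 0.7250 = 2.765 / 0.7250 = 3.814.
n = 3.814² + 3 = 14.55 + 3 = 17.5.
Round up.

n = 18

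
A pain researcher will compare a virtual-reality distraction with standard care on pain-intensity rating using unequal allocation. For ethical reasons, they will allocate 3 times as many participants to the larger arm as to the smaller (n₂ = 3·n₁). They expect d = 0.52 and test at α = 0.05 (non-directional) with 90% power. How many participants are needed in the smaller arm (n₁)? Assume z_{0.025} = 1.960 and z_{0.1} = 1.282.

n₁ = 52

With allocation ratio k = n₂/n₁ = 3, Var(x̄₁−x̄₂) = σ²(1/n₁ + 1/(k·n₁)) = σ²·(k+1)/(k·n₁).
So n₁ = (1 + 1/k)·((z_{α/2} + z_β)/d)² = 1.333 × (3.242/0.52)².
n₁ = 1.333 × 38.87 = 51.8.
Round up: n₁ = 52, giving n₂ = 3 × 52 = 156.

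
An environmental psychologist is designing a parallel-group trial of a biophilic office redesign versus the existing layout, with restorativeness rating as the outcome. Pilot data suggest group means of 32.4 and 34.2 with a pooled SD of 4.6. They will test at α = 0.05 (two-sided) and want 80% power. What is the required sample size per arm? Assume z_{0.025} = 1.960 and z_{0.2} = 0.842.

Cohen's d = |M₁ − M₂| / SD_pooled = |32.4 − 34.2| / 4.6 = 1.8 / 4.6 = 0.391.
For two independent groups with equal n: n = 2·((z_{α/2} + z_β) / d)².
z_{α/2} + z_β = 1.960 + 0.842 = 2.802.
n = 2 × (2.802 / 0.391)² = 2 × 7.166² = 2 × 51.36 = 102.7.
Round up to the next whole participant.

n = 103 per group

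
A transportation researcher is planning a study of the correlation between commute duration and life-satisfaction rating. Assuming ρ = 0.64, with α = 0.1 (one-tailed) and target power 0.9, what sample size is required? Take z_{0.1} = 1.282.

Fisher's z: C = ½·ln((1+r)/(1−r)) = ½·ln(4.5556) = 0.7582.
n = ((z_{α} + z_β)/C)² + 3.
(1.282 + 1.282) / 0.7582 = 2.564 / 0.7582 = 3.382.
n = 3.382² + 3 = 11.44 + 3 = 14.4.
Round up.

n = 15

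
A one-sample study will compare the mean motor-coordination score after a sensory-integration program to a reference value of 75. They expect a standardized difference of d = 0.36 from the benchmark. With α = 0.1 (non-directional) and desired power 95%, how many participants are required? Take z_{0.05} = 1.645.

For a one-sample test: n = ((z_{α/2} + z_β) / d)².
z_{α/2} + z_β = 1.645 + 1.645 = 3.290.
n = (3.290 / 0.36)² = 9.139² = 83.52.
Round up.

n = 84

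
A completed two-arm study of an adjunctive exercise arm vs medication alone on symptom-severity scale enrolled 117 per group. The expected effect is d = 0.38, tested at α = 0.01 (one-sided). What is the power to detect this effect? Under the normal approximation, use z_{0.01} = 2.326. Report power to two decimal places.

power ≈ 0.72

For two equal groups, power = Φ(d·√(n/2) − z_{α}).
d·√(n/2) = 0.38 × √(117/2) = 0.38 × 7.649 = 2.906.
z_β = 2.906 − 2.326 = 0.580.
Power = Φ(0.580) = 0.719.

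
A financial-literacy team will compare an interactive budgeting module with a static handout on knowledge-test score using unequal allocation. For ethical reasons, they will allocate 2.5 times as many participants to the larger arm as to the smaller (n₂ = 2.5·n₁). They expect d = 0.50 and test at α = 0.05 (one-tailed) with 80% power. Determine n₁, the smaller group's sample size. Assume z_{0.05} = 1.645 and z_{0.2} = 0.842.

n₁ = 35

With allocation ratio k = n₂/n₁ = 2.5, Var(x̄₁−x̄₂) = σ²(1/n₁ + 1/(k·n₁)) = σ²·(k+1)/(k·n₁).
So n₁ = (1 + 1/k)·((z_{α} + z_β)/d)² = 1.400 × (2.487/0.50)².
n₁ = 1.400 × 24.74 = 34.6.
Round up: n₁ = 35, giving n₂ = ⌈2.5 × 35⌉ = ⌈87.5⌉ = 88.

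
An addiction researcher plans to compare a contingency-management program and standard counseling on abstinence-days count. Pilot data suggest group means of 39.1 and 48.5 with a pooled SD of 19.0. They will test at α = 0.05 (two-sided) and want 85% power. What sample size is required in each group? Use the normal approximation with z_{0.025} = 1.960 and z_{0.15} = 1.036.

n = 74 per group

Cohen's d = |M₁ − M₂| / SD_pooled = |39.1 − 48.5| / 19.0 = 9.4 / 19.0 = 0.495.
For two independent groups with equal n: n = 2·((z_{α/2} + z_β) / d)².
z_{α/2} + z_β = 1.960 + 1.036 = 2.996.
n = 2 × (2.996 / 0.495)² = 2 × 6.053² = 2 × 36.63 = 73.3.
Round up to the next whole participant.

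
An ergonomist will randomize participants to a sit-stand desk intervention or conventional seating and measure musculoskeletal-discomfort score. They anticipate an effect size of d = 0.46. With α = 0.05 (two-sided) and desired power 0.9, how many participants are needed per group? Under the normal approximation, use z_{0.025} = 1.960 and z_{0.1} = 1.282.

n = 100 per group

For two independent groups with equal n: n = 2·((z_{α/2} + z_β) / d)².
z_{α/2} + z_β = 1.960 + 1.282 = 3.242.
n = 2 × (3.242 / 0.46)² = 2 × 7.048² = 2 × 49.67 = 99.3.
Round up to the next whole participant.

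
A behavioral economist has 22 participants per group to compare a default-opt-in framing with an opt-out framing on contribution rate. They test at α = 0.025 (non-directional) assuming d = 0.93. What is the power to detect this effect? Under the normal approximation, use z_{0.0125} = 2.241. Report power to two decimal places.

For two equal groups, power = Φ(d·√(n/2) − z_{α/2}).
d·√(n/2) = 0.93 × √(22/2) = 0.93 × 3.317 = 3.084.
z_β = 3.084 − 2.241 = 0.843.
Power = Φ(0.843) = 0.801.

power ≈ 0.80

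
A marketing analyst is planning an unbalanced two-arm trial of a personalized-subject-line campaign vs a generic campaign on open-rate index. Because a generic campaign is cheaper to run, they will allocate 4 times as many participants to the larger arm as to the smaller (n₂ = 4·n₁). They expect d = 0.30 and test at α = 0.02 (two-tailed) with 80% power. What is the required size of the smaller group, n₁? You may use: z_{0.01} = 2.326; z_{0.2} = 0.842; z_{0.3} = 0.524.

n₁ = 140

With allocation ratio k = n₂/n₁ = 4, Var(x̄₁−x̄₂) = σ²(1/n₁ + 1/(k·n₁)) = σ²·(k+1)/(k·n₁).
So n₁ = (1 + 1/k)·((z_{α/2} + z_β)/d)² = 1.250 × (3.168/0.30)².
n₁ = 1.250 × 111.51 = 139.4.
Round up: n₁ = 140, giving n₂ = 4 × 140 = 560.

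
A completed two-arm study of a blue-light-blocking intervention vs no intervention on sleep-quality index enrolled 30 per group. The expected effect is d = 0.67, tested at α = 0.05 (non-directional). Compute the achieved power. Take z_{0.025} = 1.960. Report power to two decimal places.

power ≈ 0.74

For two equal groups, power = Φ(d·√(n/2) − z_{α/2}).
d·√(n/2) = 0.67 × √(30/2) = 0.67 × 3.873 = 2.595.
z_β = 2.595 − 1.960 = 0.635.
Power = Φ(0.635) = 0.737.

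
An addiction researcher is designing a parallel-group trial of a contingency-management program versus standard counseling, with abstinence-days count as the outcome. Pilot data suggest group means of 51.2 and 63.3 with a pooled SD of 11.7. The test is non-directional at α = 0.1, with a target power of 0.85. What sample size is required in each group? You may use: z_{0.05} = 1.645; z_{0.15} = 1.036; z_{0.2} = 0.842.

Cohen's d = |M₁ − M₂| / SD_pooled = |51.2 − 63.3| / 11.7 = 12.1 / 11.7 = 1.034.
For two independent groups with equal n: n = 2·((z_{α/2} + z_β) / d)².
z_{α/2} + z_β = 1.645 + 1.036 = 2.681.
n = 2 × (2.681 / 1.034)² = 2 × 2.593² = 2 × 6.72 = 13.4.
Round up to the next whole participant.

n = 14 per group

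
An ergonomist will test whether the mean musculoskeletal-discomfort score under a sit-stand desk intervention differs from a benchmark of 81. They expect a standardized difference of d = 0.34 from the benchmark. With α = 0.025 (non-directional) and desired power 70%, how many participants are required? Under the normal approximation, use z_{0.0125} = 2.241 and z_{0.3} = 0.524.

For a one-sample test: n = ((z_{α/2} + z_β) / d)².
z_{α/2} + z_β = 2.241 + 0.524 = 2.765.
n = (2.765 / 0.34)² = 8.132² = 66.14.
Round up.

n = 67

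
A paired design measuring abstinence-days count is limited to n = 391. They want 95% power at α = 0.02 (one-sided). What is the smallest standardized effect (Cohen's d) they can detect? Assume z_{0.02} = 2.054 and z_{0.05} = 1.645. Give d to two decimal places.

For a single sample (or paired design) of n = 391: d_min = (z_{α} + z_β)/√n.
z-sum = 2.054 + 1.645 = 3.699.
d_min = 3.699 / √391 = 3.699 / 19.774 = 0.187.

d_min ≈ 0.19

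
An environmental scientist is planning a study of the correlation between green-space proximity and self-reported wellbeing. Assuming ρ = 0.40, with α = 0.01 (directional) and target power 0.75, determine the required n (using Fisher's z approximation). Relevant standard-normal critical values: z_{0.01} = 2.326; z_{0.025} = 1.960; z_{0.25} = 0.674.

Fisher's z: C = ½·ln((1+r)/(1−r)) = ½·ln(2.3333) = 0.4236.
n = ((z_{α} + z_β)/C)² + 3.
(2.326 + 0.674) / 0.4236 = 3.000 / 0.4236 = 7.082.
n = 7.082² + 3 = 50.16 + 3 = 53.2.
Round up.

n = 54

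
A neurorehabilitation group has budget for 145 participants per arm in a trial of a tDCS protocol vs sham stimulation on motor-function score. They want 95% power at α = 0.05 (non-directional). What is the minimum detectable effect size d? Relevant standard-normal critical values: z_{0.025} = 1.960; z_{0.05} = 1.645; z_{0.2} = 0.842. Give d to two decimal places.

For two independent groups of n = 145 each: d_min = (z_{α/2} + z_β)·√(2/n).
z-sum = 1.960 + 1.645 = 3.605.
d_min = 3.605 × √(2/145) = 3.605 × 0.1174 = 0.423.

d_min ≈ 0.42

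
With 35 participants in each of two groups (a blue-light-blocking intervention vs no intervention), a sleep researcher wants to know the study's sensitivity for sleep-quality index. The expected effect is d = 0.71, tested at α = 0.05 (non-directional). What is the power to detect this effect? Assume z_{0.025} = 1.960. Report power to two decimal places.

power ≈ 0.84

For two equal groups, power = Φ(d·√(n/2) − z_{α/2}).
d·√(n/2) = 0.71 × √(35/2) = 0.71 × 4.183 = 2.970.
z_β = 2.970 − 1.960 = 1.010.
Power = Φ(1.010) = 0.844.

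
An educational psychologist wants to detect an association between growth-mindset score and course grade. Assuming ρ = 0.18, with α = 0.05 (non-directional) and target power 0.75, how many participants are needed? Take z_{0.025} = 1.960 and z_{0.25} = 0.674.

n = 213

Fisher's z: C = ½·ln((1+r)/(1−r)) = ½·ln(1.4390) = 0.1820.
n = ((z_{α/2} + z_β)/C)² + 3.
(1.960 + 0.674) / 0.1820 = 2.634 / 0.1820 = 14.473.
n = 14.473² + 3 = 209.45 + 3 = 212.5.
Round up.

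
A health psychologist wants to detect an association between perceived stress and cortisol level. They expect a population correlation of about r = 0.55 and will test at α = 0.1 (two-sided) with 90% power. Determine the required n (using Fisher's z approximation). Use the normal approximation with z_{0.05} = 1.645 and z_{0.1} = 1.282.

n = 26

Fisher's z: C = ½·ln((1+r)/(1−r)) = ½·ln(3.4444) = 0.6184.
n = ((z_{α/2} + z_β)/C)² + 3.
(1.645 + 1.282) / 0.6184 = 2.927 / 0.6184 = 4.733.
n = 4.733² + 3 = 22.40 + 3 = 25.4.
Round up.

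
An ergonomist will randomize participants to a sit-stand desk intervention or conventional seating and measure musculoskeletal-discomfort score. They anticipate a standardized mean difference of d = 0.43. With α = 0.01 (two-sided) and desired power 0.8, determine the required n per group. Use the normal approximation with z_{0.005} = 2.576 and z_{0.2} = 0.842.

For two independent groups with equal n: n = 2·((z_{α/2} + z_β) / d)².
z_{α/2} + z_β = 2.576 + 0.842 = 3.418.
n = 2 × (3.418 / 0.43)² = 2 × 7.949² = 2 × 63.18 = 126.4.
Round up to the next whole participant.

n = 127 per group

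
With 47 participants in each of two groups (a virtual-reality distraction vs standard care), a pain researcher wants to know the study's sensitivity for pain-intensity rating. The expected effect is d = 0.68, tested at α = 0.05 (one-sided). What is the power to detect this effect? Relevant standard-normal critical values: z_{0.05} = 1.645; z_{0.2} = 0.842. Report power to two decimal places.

For two equal groups, power = Φ(d·√(n/2) − z_{α}).
d·√(n/2) = 0.68 × √(47/2) = 0.68 × 4.848 = 3.296.
z_β = 3.296 − 1.645 = 1.651.
Power = Φ(1.651) = 0.951.

power ≈ 0.95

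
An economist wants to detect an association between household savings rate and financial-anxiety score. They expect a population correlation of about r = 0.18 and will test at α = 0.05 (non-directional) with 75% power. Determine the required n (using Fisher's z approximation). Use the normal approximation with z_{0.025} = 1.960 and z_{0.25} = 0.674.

n = 213

Fisher's z: C = ½·ln((1+r)/(1−r)) = ½·ln(1.4390) = 0.1820.
n = ((z_{α/2} + z_β)/C)² + 3.
(1.960 + 0.674) / 0.1820 = 2.634 / 0.1820 = 14.473.
n = 14.473² + 3 = 209.45 + 3 = 212.5.
Round up.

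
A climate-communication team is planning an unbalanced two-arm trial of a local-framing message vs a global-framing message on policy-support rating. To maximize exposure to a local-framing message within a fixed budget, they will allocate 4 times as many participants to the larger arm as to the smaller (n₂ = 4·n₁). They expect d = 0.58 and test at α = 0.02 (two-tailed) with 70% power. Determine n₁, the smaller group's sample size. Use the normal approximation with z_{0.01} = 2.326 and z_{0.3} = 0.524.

n₁ = 31

With allocation ratio k = n₂/n₁ = 4, Var(x̄₁−x̄₂) = σ²(1/n₁ + 1/(k·n₁)) = σ²·(k+1)/(k·n₁).
So n₁ = (1 + 1/k)·((z_{α/2} + z_β)/d)² = 1.250 × (2.850/0.58)².
n₁ = 1.250 × 24.15 = 30.2.
Round up: n₁ = 31, giving n₂ = 4 × 31 = 124.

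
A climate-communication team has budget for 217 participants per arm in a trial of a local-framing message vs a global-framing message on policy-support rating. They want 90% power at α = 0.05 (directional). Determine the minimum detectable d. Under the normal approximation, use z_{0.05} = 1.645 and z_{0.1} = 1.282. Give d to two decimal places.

For two independent groups of n = 217 each: d_min = (z_{α} + z_β)·√(2/n).
z-sum = 1.645 + 1.282 = 2.927.
d_min = 2.927 × √(2/217) = 2.927 × 0.0960 = 0.281.

d_min ≈ 0.28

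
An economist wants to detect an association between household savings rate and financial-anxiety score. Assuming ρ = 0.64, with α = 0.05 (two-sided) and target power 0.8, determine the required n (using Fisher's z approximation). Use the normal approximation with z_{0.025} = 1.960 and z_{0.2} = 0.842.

n = 17

Fisher's z: C = ½·ln((1+r)/(1−r)) = ½·ln(4.5556) = 0.7582.
n = ((z_{α/2} + z_β)/C)² + 3.
(1.960 + 0.842) / 0.7582 = 2.802 / 0.7582 = 3.696.
n = 3.696² + 3 = 13.66 + 3 = 16.7.
Round up.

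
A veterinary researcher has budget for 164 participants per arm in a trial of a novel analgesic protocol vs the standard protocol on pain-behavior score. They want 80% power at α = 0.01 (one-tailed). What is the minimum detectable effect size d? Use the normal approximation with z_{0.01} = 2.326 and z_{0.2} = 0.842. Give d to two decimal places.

For two independent groups of n = 164 each: d_min = (z_{α} + z_β)·√(2/n).
z-sum = 2.326 + 0.842 = 3.168.
d_min = 3.168 × √(2/164) = 3.168 × 0.1104 = 0.350.

d_min ≈ 0.35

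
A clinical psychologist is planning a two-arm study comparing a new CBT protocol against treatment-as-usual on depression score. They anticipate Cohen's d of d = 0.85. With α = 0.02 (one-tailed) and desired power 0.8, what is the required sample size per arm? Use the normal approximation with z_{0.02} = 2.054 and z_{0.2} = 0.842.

For two independent groups with equal n: n = 2·((z_{α} + z_β) / d)².
z_{α} + z_β = 2.054 + 0.842 = 2.896.
n = 2 × (2.896 / 0.85)² = 2 × 3.407² = 2 × 11.61 = 23.2.
Round up to the next whole participant.

n = 24 per group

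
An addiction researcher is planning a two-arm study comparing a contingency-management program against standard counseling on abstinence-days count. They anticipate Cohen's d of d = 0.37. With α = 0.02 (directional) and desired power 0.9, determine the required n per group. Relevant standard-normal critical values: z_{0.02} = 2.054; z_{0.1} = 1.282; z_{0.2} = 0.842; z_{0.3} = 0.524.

n = 163 per group

For two independent groups with equal n: n = 2·((z_{α} + z_β) / d)².
z_{α} + z_β = 2.054 + 1.282 = 3.336.
n = 2 × (3.336 / 0.37)² = 2 × 9.016² = 2 × 81.29 = 162.6.
Round up to the next whole participant.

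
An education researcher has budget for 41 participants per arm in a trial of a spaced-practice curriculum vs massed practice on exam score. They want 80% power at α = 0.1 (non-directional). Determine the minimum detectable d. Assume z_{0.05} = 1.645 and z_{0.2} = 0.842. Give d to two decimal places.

For two independent groups of n = 41 each: d_min = (z_{α/2} + z_β)·√(2/n).
z-sum = 1.645 + 0.842 = 2.487.
d_min = 2.487 × √(2/41) = 2.487 × 0.2209 = 0.549.

d_min ≈ 0.55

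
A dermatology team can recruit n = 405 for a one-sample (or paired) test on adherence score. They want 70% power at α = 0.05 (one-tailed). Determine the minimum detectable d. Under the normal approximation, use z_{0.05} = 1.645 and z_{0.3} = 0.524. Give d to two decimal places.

For a single sample (or paired design) of n = 405: d_min = (z_{α} + z_β)/√n.
z-sum = 1.645 + 0.524 = 2.169.
d_min = 2.169 / √405 = 2.169 / 20.125 = 0.108.

d_min ≈ 0.11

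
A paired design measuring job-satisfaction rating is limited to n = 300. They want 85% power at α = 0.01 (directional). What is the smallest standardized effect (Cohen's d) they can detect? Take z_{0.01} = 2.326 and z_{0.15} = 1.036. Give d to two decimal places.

d_min ≈ 0.19

For a single sample (or paired design) of n = 300: d_min = (z_{α} + z_β)/√n.
z-sum = 2.326 + 1.036 = 3.362.
d_min = 3.362 / √300 = 3.362 / 17.321 = 0.194.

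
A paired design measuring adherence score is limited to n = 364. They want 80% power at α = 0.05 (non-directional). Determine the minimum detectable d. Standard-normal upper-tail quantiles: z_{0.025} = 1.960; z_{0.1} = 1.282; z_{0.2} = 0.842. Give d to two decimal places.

For a single sample (or paired design) of n = 364: d_min = (z_{α/2} + z_β)/√n.
z-sum = 1.960 + 0.842 = 2.802.
d_min = 2.802 / √364 = 2.802 / 19.079 = 0.147.

d_min ≈ 0.15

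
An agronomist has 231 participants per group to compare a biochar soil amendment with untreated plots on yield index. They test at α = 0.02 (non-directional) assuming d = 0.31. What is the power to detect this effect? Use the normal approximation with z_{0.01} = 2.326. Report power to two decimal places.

For two equal groups, power = Φ(d·√(n/2) − z_{α/2}).
d·√(n/2) = 0.31 × √(231/2) = 0.31 × 10.747 = 3.332.
z_β = 3.332 − 2.326 = 1.006.
Power = Φ(1.006) = 0.843.

power ≈ 0.84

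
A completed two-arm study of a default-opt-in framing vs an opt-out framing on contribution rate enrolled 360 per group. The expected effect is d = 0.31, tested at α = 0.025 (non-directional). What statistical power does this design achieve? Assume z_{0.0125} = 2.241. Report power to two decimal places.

power ≈ 0.97

For two equal groups, power = Φ(d·√(n/2) − z_{α/2}).
d·√(n/2) = 0.31 × √(360/2) = 0.31 × 13.416 = 4.159.
z_β = 4.159 − 2.241 = 1.918.
Power = Φ(1.918) = 0.972.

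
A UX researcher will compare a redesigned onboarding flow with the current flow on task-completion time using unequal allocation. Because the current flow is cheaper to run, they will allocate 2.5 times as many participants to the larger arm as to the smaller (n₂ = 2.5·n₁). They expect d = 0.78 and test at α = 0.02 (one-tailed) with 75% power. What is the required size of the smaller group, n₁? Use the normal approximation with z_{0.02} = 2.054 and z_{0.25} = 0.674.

n₁ = 18

With allocation ratio k = n₂/n₁ = 2.5, Var(x̄₁−x̄₂) = σ²(1/n₁ + 1/(k·n₁)) = σ²·(k+1)/(k·n₁).
So n₁ = (1 + 1/k)·((z_{α} + z_β)/d)² = 1.400 × (2.728/0.78)².
n₁ = 1.400 × 12.23 = 17.1.
Round up: n₁ = 18, giving n₂ = 2.5 × 18 = 45.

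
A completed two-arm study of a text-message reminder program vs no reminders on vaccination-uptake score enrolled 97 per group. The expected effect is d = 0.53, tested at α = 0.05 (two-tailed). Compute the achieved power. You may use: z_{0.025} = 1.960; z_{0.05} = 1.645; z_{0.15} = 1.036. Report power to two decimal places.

For two equal groups, power = Φ(d·√(n/2) − z_{α/2}).
d·√(n/2) = 0.53 × √(97/2) = 0.53 × 6.964 = 3.691.
z_β = 3.691 − 1.960 = 1.731.
Power = Φ(1.731) = 0.958.

power ≈ 0.96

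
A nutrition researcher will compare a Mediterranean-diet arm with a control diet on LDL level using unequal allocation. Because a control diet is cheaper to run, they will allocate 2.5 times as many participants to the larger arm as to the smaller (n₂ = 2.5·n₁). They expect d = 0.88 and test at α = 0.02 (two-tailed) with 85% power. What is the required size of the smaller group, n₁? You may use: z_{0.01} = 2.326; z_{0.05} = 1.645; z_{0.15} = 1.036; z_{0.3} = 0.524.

n₁ = 21

With allocation ratio k = n₂/n₁ = 2.5, Var(x̄₁−x̄₂) = σ²(1/n₁ + 1/(k·n₁)) = σ²·(k+1)/(k·n₁).
So n₁ = (1 + 1/k)·((z_{α/2} + z_β)/d)² = 1.400 × (3.362/0.88)².
n₁ = 1.400 × 14.60 = 20.4.
Round up: n₁ = 21, giving n₂ = ⌈2.5 × 21⌉ = ⌈52.5⌉ = 53.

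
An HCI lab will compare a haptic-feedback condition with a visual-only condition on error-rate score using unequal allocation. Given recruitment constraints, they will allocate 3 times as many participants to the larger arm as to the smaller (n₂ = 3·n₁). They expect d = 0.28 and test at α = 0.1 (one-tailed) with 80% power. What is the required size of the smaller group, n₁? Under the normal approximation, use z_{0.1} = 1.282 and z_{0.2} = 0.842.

n₁ = 77

With allocation ratio k = n₂/n₁ = 3, Var(x̄₁−x̄₂) = σ²(1/n₁ + 1/(k·n₁)) = σ²·(k+1)/(k·n₁).
So n₁ = (1 + 1/k)·((z_{α} + z_β)/d)² = 1.333 × (2.124/0.28)².
n₁ = 1.333 × 57.54 = 76.7.
Round up: n₁ = 77, giving n₂ = 3 × 77 = 231.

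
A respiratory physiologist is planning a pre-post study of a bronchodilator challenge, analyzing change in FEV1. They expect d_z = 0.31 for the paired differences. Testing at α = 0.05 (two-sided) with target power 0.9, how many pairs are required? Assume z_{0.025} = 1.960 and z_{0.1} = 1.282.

For a paired (one-sample on differences) test: n = ((z_{α/2} + z_β) / d)².
z_{α/2} + z_β = 1.960 + 1.282 = 3.242.
n = (3.242 / 0.31)² = 10.458² = 109.37.
Round up.

n = 110 pairs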